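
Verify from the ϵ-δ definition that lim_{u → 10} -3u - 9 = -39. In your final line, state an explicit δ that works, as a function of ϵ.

δ = ϵ/3

Let ϵ > 0 be given. We need δ > 0 so that 0 < |u − 10| < δ implies |(-3u - 9) + 39| < ϵ.
Since (-3u - 9) + 39 = -3(u − 10), we have |(-3u - 9) + 39| = 3|u − 10|.
So 3|u − 10| < ϵ exactly when |u − 10| < ϵ/3.
Choosing δ = ϵ/3 gives |(-3u - 9) + 39| = 3|u − 10| < ϵ whenever |u − 10| < δ.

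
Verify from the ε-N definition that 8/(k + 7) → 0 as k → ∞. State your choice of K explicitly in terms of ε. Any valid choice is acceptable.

Fix ε > 0. For k ≥ 1, |8/(k + 7) − 0| = 8/(k + 7) ≤ 8/k.
We need 8/k < ε, i.e. k > 8/ε.
Take K = 8/ε. If k > K then |8/(k + 7)| ≤ 8/k < ε.

K = 8/ε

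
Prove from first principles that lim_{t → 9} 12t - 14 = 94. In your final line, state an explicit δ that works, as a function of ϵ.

δ = ϵ/12

Let ϵ > 0. We need δ > 0 so that 0 < |t − 9| < δ implies |(12t - 14) − 94| < ϵ.
Since (12t - 14) − 94 = 12(t − 9), we have |(12t - 14) − 94| = 12|t − 9|.
Thus it suffices that |t − 9| < ϵ/12.
Choosing δ = ϵ/12 gives |(12t - 14) − 94| = 12|t − 9| < ϵ whenever |t − 9| < δ.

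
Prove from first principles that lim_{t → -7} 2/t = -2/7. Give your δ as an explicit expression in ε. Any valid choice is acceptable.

δ = min(7/2, (49/4)ε)

Let ε > 0 be given. We seek δ > 0 such that 0 < |t + 7| < δ implies |2/t + 2/7| < ε.
|2/t + 2/7| = 2·|-7 − t|/(7·|t|) = 2|t + 7|/(7|t|).
Require δ ≤ 7/2 so that |t| > 7 − 7/2 = 7/2, hence 7|t| > 49/2.
Then |2/t + 2/7| < 2|t + 7|/(49/2), which is < ε when |t + 7| < (49/4)ε.
Take δ = min(7/2, (49/4)ε). Then 0 < |t + 7| < δ gives both |t + 7| < 7/2 and |t + 7| < (49/4)ε, so |2/t + 2/7| < ε.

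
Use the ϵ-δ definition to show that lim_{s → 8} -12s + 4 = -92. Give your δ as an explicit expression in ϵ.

Let ϵ > 0 be given. We need δ > 0 so that 0 < |s − 8| < δ implies |(-12s + 4) + 92| < ϵ.
|(-12s + 4) + 92| = |-12s + 96| = 12|s − 8|.
Thus it suffices that |s − 8| < ϵ/12.
Choosing δ = ϵ/12 gives |(-12s + 4) + 92| = 12|s − 8| < ϵ whenever |s − 8| < δ.

δ = ϵ/12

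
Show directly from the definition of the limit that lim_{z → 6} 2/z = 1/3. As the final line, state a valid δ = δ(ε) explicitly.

Fix ε > 0. We seek δ > 0 such that 0 < |z − 6| < δ implies |2/z − (1/3)| < ε.
|2/z − (1/3)| = 2·|6 − z|/(6·|z|) = 2|z − 6|/(6|z|).
Restrict δ ≤ 3. Then |z − 6| < 3 gives |z| > 3, so 6|z| > 18.
Then |2/z − (1/3)| < 2|z − 6|/18, which is < ε when |z − 6| < 9ε.
Take δ = min(3, 9ε). Then 0 < |z − 6| < δ gives both |z − 6| < 3 and |z − 6| < 9ε, so |2/z − (1/3)| < ε.

δ = min(3, 9ε)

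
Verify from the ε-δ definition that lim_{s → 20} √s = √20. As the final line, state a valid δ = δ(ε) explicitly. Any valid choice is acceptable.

δ = min(20, √20·ε)

Let ε > 0 be given. We want δ > 0 such that 0 < |s − 20| < δ implies |√s − √20| < ε.
Rationalise: √s − √20 = (s − 20)/(√s + √20), so |√s − √20| = |s − 20|/(√s + √20).
Restrict δ ≤ 20 so that |s − 20| < 20 forces s > 0, and then √s + √20 > √20.
Hence |√s − √20| < |s − 20|/√20, which is < ε once |s − 20| < √20·ε.
Take δ = min(20, √20·ε). If 0 < |s − 20| < δ then s > 0 and |√s − √20| < |s − 20|/√20 < ε.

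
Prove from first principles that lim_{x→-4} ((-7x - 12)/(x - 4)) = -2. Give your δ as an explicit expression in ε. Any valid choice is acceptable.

Let ε > 0 be given. We want δ > 0 with 0 < |x + 4| < δ ⇒ |(-7x - 12)/(x - 4) + 2| < ε.
Combining over a common denominator, (-7x - 12)/(x - 4) + 2 = [(-7x - 12)·(-8) − 16·(x - 4)] / [(-8)·(x - 4)] = 40(x + 4) / ((-8)(x - 4)).
So |(-7x - 12)/(x - 4) + 2| = 40|x + 4| / (8·|x − 4|).
Restrict δ ≤ 4. Then |x + 4| < 4 gives |x − 4| = |(x + 4) + (-8)| ≥ 8 − 4 = 4.
Hence |(-7x - 12)/(x - 4) + 2| < 40|x + 4|/(8·4) = (5/4)|x + 4|, which is < ε once |x + 4| < (4/5)ε.
Take δ = min(4, (4/5)ε). Then 0 < |x + 4| < δ forces both bounds, so |(-7x - 12)/(x - 4) + 2| < ε.

δ = min(4, (4/5)ε)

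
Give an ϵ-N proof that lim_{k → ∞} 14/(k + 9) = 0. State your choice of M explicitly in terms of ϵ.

M = 14/ϵ

Suppose ϵ > 0. For k ≥ 1, |14/(k + 9) − 0| = 14/(k + 9) ≤ 14/k.
We need 14/k < ϵ, i.e. k > 14/ϵ.
Take M = 14/ϵ. If k > M then |14/(k + 9)| ≤ 14/k < ϵ.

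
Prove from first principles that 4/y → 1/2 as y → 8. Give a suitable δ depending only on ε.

Suppose ε > 0. We seek δ > 0 such that 0 < |y − 8| < δ implies |4/y − (1/2)| < ε.
|4/y − (1/2)| = 4·|8 − y|/(8·|y|) = 4|y − 8|/(8|y|).
Restrict δ ≤ 4. Then |y − 8| < 4 gives |y| > 4, so 8|y| > 32.
Then |4/y − (1/2)| < 4|y − 8|/32, which is < ε when |y − 8| < 8ε.
Take δ = min(4, 8ε). Then 0 < |y − 8| < δ gives both |y − 8| < 4 and |y − 8| < 8ε, so |4/y − (1/2)| < ε.

δ = min(4, 8ε)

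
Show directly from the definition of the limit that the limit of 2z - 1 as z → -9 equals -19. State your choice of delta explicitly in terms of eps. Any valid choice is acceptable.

Suppose eps > 0. We need delta > 0 so that 0 < |z + 9| < delta implies |(2z - 1) + 19| < eps.
Since (2z - 1) + 19 = 2(z + 9), we have |(2z - 1) + 19| = 2|z + 9|.
So 2|z + 9| < eps exactly when |z + 9| < eps/2.
Take delta = eps/2. If 0 < |z + 9| < delta then |(2z - 1) + 19| = 2|z + 9| < 2·(eps/2) = eps.

delta = eps/2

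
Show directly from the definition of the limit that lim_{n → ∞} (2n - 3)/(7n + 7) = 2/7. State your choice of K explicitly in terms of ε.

Let ε > 0 be given. For n ≥ 1, |(2n - 3)/(7n + 7) − (2/7)| = |-35|/(7(7n + 7)) = 35/(7(7n + 7)).
Since 7n + 7 ≥ 7n for n ≥ 1, this is ≤ 35/(7·7n) = (5/7)/n.
So |(2n - 3)/(7n + 7) − (2/7)| < ε whenever n > (5/7)/ε.
Take K = (5/7)/ε. If n > K then |(2n - 3)/(7n + 7) − (2/7)| ≤ (5/7)/n < ε.

K = (5/7)/ε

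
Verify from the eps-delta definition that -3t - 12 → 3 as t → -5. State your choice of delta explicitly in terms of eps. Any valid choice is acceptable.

Let eps > 0 be given. We need delta > 0 so that 0 < |t + 5| < delta implies |(-3t - 12) − 3| < eps.
Since (-3t - 12) − 3 = -3(t + 5), we have |(-3t - 12) − 3| = 3|t + 5|.
So 3|t + 5| < eps exactly when |t + 5| < eps/3.
Choosing delta = eps/3 gives |(-3t - 12) − 3| = 3|t + 5| < eps whenever |t + 5| < delta.

delta = eps/3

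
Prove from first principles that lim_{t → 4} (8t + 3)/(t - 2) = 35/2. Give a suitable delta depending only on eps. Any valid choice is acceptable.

Let eps > 0 be given. We want delta > 0 with 0 < |t − 4| < delta ⇒ |(8t + 3)/(t - 2) − (35/2)| < eps.
Combining over a common denominator, (8t + 3)/(t - 2) − (35/2) = [(8t + 3)·2 − 35·(t - 2)] / [2·(t - 2)] = -19(t − 4) / (2(t - 2)).
So |(8t + 3)/(t - 2) − (35/2)| = 19|t − 4| / (2·|t − 2|).
Require delta ≤ 1, so |t − 2| ≥ |2| − |t − 4| > 2 − 1 = 1.
Hence |(8t + 3)/(t - 2) − (35/2)| < 19|t − 4|/(2·1) = (19/2)|t − 4|, which is < eps once |t − 4| < (2/19)eps.
Take delta = min(1, (2/19)eps). Then 0 < |t − 4| < delta forces both bounds, so |(8t + 3)/(t - 2) − (35/2)| < eps.

delta = min(1, (2/19)eps)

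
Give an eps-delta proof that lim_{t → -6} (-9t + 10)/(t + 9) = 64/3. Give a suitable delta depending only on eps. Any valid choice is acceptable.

Let eps > 0. We want delta > 0 with 0 < |t + 6| < delta ⇒ |(-9t + 10)/(t + 9) − (64/3)| < eps.
Combining over a common denominator, (-9t + 10)/(t + 9) − (64/3) = [(-9t + 10)·3 − 64·(t + 9)] / [3·(t + 9)] = -91(t + 6) / (3(t + 9)).
So |(-9t + 10)/(t + 9) − (64/3)| = 91|t + 6| / (3·|t + 9|).
Restrict delta ≤ 3/2. Then |t + 6| < 3/2 gives |t + 9| = |(t + 6) + 3| ≥ 3 − 3/2 = 3/2.
Hence |(-9t + 10)/(t + 9) − (64/3)| < 91|t + 6|/(3·(3/2)) = (182/9)|t + 6|, which is < eps once |t + 6| < (9/182)eps.
Take delta = min(3/2, (9/182)eps). Then 0 < |t + 6| < delta forces both bounds, so |(-9t + 10)/(t + 9) − (64/3)| < eps.

delta = min(3/2, (9/182)eps)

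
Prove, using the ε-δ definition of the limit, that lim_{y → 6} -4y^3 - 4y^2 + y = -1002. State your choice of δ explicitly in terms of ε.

Suppose ε > 0. We want δ > 0 such that 0 < |y − 6| < δ implies |(-4y^3 - 4y^2 + y) + 1002| < ε.
(-4y^3 - 4y^2 + y) + 1002 = -4y^3 - 4y^2 + y + 1002 = (y − 6)(-4y^2 - 28y - 167).
So |(-4y^3 - 4y^2 + y) + 1002| = |y − 6|·|-4y^2 - 28y - 167|.
Require δ ≤ 1. Then |y − 6| < 1 gives |y| < 7, and by the triangle inequality |-4y^2 - 28y - 167| ≤ 4·7^2 + 28·7 + 167 = 559.
Hence |(-4y^3 - 4y^2 + y) + 1002| ≤ 559|y − 6| < ε provided |y − 6| < ε/559.
Choosing δ = min(1, ε/559) ensures both conditions, hence |(-4y^3 - 4y^2 + y) + 1002| < ε.

δ = min(1, ε/559)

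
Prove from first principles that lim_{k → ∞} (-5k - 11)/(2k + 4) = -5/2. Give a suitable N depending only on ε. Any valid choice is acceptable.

Suppose ε > 0. For k ≥ 1, |(-5k - 11)/(2k + 4) + 5/2| = |-2|/(2(2k + 4)) = 2/(2(2k + 4)).
Since 2k + 4 ≥ 2k for k ≥ 1, this is ≤ 2/(2·2k) = (1/2)/k.
So |(-5k - 11)/(2k + 4) + 5/2| < ε whenever k > (1/2)/ε.
Take N = (1/2)/ε. If k > N then |(-5k - 11)/(2k + 4) + 5/2| ≤ (1/2)/k < ε.

N = (1/2)/ε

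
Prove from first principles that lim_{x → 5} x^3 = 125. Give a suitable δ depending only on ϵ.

Let ϵ > 0. We seek δ > 0 with 0 < |x − 5| < δ ⇒ |x^3 − 125| < ϵ.
Factor: x^3 − 125 = (x − 5)(x^2 + 5x + 25), so |x^3 − 125| = |x − 5|·|x^2 + 5x + 25|.
Impose δ ≤ 1 so that |x| < 6; then |x^2 + 5x + 25| ≤ 91.
Hence |x^3 − 125| ≤ 91|x − 5|, which is < ϵ once |x − 5| < ϵ/91.
Take δ = min(1, ϵ/91). If 0 < |x − 5| < δ then both bounds hold and |x^3 − 125| ≤ 91|x − 5| < 91·(ϵ/91) = ϵ.

δ = min(1, ϵ/91)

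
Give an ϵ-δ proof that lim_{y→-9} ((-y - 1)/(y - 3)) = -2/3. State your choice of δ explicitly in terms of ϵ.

δ = min(6, 18ϵ)

Fix ϵ > 0. We want δ > 0 with 0 < |y + 9| < δ ⇒ |(-y - 1)/(y - 3) + 2/3| < ϵ.
Combining over a common denominator, (-y - 1)/(y - 3) + 2/3 = [(-y - 1)·(-12) − 8·(y - 3)] / [(-12)·(y - 3)] = 4(y + 9) / ((-12)(y - 3)).
So |(-y - 1)/(y - 3) + 2/3| = 4|y + 9| / (12·|y − 3|).
Restrict δ ≤ 6. Then |y + 9| < 6 gives |y − 3| = |(y + 9) + (-12)| ≥ 12 − 6 = 6.
Hence |(-y - 1)/(y - 3) + 2/3| < 4|y + 9|/(12·6) = (1/18)|y + 9|, which is < ϵ once |y + 9| < 18ϵ.
Take δ = min(6, 18ϵ). Then 0 < |y + 9| < δ forces both bounds, so |(-y - 1)/(y - 3) + 2/3| < ϵ.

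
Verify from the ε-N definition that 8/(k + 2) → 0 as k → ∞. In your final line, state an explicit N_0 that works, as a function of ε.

Let ε > 0 be given. For k ≥ 1, |8/(k + 2) − 0| = 8/(k + 2) ≤ 8/k.
We need 8/k < ε, i.e. k > 8/ε.
Take N_0 = 8/ε. If k > N_0 then |8/(k + 2)| ≤ 8/k < ε.

N_0 = 8/ε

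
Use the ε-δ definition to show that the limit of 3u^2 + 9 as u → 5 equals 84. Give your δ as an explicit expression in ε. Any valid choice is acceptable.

Let ε > 0. We want δ > 0 such that 0 < |u − 5| < δ implies |(3u^2 + 9) − 84| < ε.
(3u^2 + 9) − 84 = 3u^2 - 75 = (u − 5)(3u + 15).
So |(3u^2 + 9) − 84| = |u − 5|·|3u + 15|.
Assume first that |u − 5| < 1, so |u| < 6. Then |3u + 15| ≤ 3·6 + 15 = 33.
Hence |(3u^2 + 9) − 84| ≤ 33|u − 5| < ε provided |u − 5| < ε/33.
Take δ = min(1, ε/33). Then 0 < |u − 5| < δ gives both |u − 5| < 1 and |u − 5| < ε/33, so |(3u^2 + 9) − 84| < ε.

δ = min(1, ε/33)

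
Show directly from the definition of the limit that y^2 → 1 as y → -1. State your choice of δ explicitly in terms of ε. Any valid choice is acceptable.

Let ε > 0 be given. We seek δ > 0 with 0 < |y + 1| < δ ⇒ |y^2 − 1| < ε.
Factor: y^2 − 1 = (y + 1)(y - 1), so |y^2 − 1| = |y + 1|·|y - 1|.
Impose δ ≤ 1 so that |y| < 2; then |y - 1| ≤ 3.
Hence |y^2 − 1| ≤ 3|y + 1|, which is < ε once |y + 1| < ε/3.
Take δ = min(1, ε/3). If 0 < |y + 1| < δ then both bounds hold and |y^2 − 1| ≤ 3|y + 1| < 3·(ε/3) = ε.

δ = min(1, ε/3)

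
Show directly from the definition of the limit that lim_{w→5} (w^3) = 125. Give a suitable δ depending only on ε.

Let ε > 0 be given. We seek δ > 0 with 0 < |w − 5| < δ ⇒ |w^3 − 125| < ε.
Factor: w^3 − 125 = (w − 5)(w^2 + 5w + 25), so |w^3 − 125| = |w − 5|·|w^2 + 5w + 25|.
Restrict δ ≤ 2. Then |w − 5| < 2 gives |w| < 7, so by the triangle inequality |w^2 + 5w + 25| ≤ 7^2 + 5·7 + 25 = 109.
Hence |w^3 − 125| ≤ 109|w − 5|, which is < ε once |w − 5| < ε/109.
Take δ = min(2, ε/109). If 0 < |w − 5| < δ then both bounds hold and |w^3 − 125| ≤ 109|w − 5| < 109·(ε/109) = ε.

δ = min(2, ε/109)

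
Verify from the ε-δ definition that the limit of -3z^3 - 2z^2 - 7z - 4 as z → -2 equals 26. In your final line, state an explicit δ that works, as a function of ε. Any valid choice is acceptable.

Suppose ε > 0. We want δ > 0 such that 0 < |z + 2| < δ implies |(-3z^3 - 2z^2 - 7z - 4) − 26| < ε.
(-3z^3 - 2z^2 - 7z - 4) − 26 = -3z^3 - 2z^2 - 7z - 30 = (z + 2)(-3z^2 + 4z - 15).
So |(-3z^3 - 2z^2 - 7z - 4) − 26| = |z + 2|·|-3z^2 + 4z - 15|.
Assume first that |z + 2| < 1, so |z| < 3. Then |-3z^2 + 4z - 15| ≤ 3·3^2 + 4·3 + 15 = 54.
Hence |(-3z^3 - 2z^2 - 7z - 4) − 26| ≤ 54|z + 2| < ε provided |z + 2| < ε/54.
Choosing δ = min(1, ε/54) ensures both conditions, hence |(-3z^3 - 2z^2 - 7z - 4) − 26| < ε.

δ = min(1, ε/54)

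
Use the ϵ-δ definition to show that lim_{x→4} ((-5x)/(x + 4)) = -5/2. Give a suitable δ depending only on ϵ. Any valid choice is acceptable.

Fix ϵ > 0. We want δ > 0 with 0 < |x − 4| < δ ⇒ |(-5x)/(x + 4) + 5/2| < ϵ.
Combining over a common denominator, (-5x)/(x + 4) + 5/2 = [(-5x)·8 − (-20)·(x + 4)] / [8·(x + 4)] = -20(x − 4) / (8(x + 4)).
So |(-5x)/(x + 4) + 5/2| = 20|x − 4| / (8·|x + 4|).
Restrict δ ≤ 4. Then |x − 4| < 4 gives |x + 4| = |(x − 4) + 8| ≥ 8 − 4 = 4.
Hence |(-5x)/(x + 4) + 5/2| < 20|x − 4|/(8·4) = (5/8)|x − 4|, which is < ϵ once |x − 4| < (8/5)ϵ.
Take δ = min(4, (8/5)ϵ). Then 0 < |x − 4| < δ forces both bounds, so |(-5x)/(x + 4) + 5/2| < ϵ.

δ = min(4, (8/5)ϵ)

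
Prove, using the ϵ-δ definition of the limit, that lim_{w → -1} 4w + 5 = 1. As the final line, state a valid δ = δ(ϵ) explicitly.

Fix ϵ > 0. We need δ > 0 so that 0 < |w + 1| < δ implies |(4w + 5) − 1| < ϵ.
Since (4w + 5) − 1 = 4(w + 1), we have |(4w + 5) − 1| = 4|w + 1|.
So 4|w + 1| < ϵ exactly when |w + 1| < ϵ/4.
Choosing δ = ϵ/4 gives |(4w + 5) − 1| = 4|w + 1| < ϵ whenever |w + 1| < δ.

δ = ϵ/4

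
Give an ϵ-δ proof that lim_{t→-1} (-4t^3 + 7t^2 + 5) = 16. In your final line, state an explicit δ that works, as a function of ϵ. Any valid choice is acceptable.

δ = min(1, ϵ/49)

Let ϵ > 0. We want δ > 0 such that 0 < |t + 1| < δ implies |(-4t^3 + 7t^2 + 5) − 16| < ϵ.
(-4t^3 + 7t^2 + 5) − 16 = -4t^3 + 7t^2 - 11 = (t + 1)(-4t^2 + 11t - 11).
So |(-4t^3 + 7t^2 + 5) − 16| = |t + 1|·|-4t^2 + 11t - 11|.
Require δ ≤ 1. Then |t + 1| < 1 gives |t| < 2, and by the triangle inequality |-4t^2 + 11t - 11| ≤ 4·2^2 + 11·2 + 11 = 49.
Hence |(-4t^3 + 7t^2 + 5) − 16| ≤ 49|t + 1| < ϵ provided |t + 1| < ϵ/49.
Take δ = min(1, ϵ/49). Then 0 < |t + 1| < δ gives both |t + 1| < 1 and |t + 1| < ϵ/49, so |(-4t^3 + 7t^2 + 5) − 16| < ϵ.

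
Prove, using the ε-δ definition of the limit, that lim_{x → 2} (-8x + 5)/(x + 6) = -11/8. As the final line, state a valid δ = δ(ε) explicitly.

Suppose ε > 0. We want δ > 0 with 0 < |x − 2| < δ ⇒ |(-8x + 5)/(x + 6) + 11/8| < ε.
Combining over a common denominator, (-8x + 5)/(x + 6) + 11/8 = [(-8x + 5)·8 − (-11)·(x + 6)] / [8·(x + 6)] = -53(x − 2) / (8(x + 6)).
So |(-8x + 5)/(x + 6) + 11/8| = 53|x − 2| / (8·|x + 6|).
Restrict δ ≤ 4. Then |x − 2| < 4 gives |x + 6| = |(x − 2) + 8| ≥ 8 − 4 = 4.
Hence |(-8x + 5)/(x + 6) + 11/8| < 53|x − 2|/(8·4) = (53/32)|x − 2|, which is < ε once |x − 2| < (32/53)ε.
Take δ = min(4, (32/53)ε). Then 0 < |x − 2| < δ forces both bounds, so |(-8x + 5)/(x + 6) + 11/8| < ε.

δ = min(4, (32/53)ε)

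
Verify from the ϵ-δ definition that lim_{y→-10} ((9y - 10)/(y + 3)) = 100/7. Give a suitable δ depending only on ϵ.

Let ϵ > 0 be given. We want δ > 0 with 0 < |y + 10| < δ ⇒ |(9y - 10)/(y + 3) − (100/7)| < ϵ.
Combining over a common denominator, (9y - 10)/(y + 3) − (100/7) = [(9y - 10)·(-7) − (-100)·(y + 3)] / [(-7)·(y + 3)] = 37(y + 10) / ((-7)(y + 3)).
So |(9y - 10)/(y + 3) − (100/7)| = 37|y + 10| / (7·|y + 3|).
Require δ ≤ 7/2, so |y + 3| ≥ |-7| − |y + 10| > 7 − 7/2 = 7/2.
Hence |(9y - 10)/(y + 3) − (100/7)| < 37|y + 10|/(7·(7/2)) = (74/49)|y + 10|, which is < ϵ once |y + 10| < (49/74)ϵ.
Take δ = min(7/2, (49/74)ϵ). Then 0 < |y + 10| < δ forces both bounds, so |(9y - 10)/(y + 3) − (100/7)| < ϵ.

δ = min(7/2, (49/74)ϵ)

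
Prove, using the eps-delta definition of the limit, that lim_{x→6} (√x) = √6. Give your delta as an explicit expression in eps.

Fix eps > 0. We want delta > 0 such that 0 < |x − 6| < delta implies |√x − √6| < eps.
Rationalise: √x − √6 = (x − 6)/(√x + √6), so |√x − √6| = |x − 6|/(√x + √6).
Restrict delta ≤ 6 so that |x − 6| < 6 forces x > 0, and then √x + √6 > √6.
Hence |√x − √6| < |x − 6|/√6, which is < eps once |x − 6| < √6·eps.
Take delta = min(6, √6·eps). If 0 < |x − 6| < delta then x > 0 and |√x − √6| < |x − 6|/√6 < eps.

delta = min(6, √6·eps)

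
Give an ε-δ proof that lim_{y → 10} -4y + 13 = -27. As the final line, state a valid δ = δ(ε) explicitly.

Let ε > 0. We need δ > 0 so that 0 < |y − 10| < δ implies |(-4y + 13) + 27| < ε.
Since (-4y + 13) + 27 = -4(y − 10), we have |(-4y + 13) + 27| = 4|y − 10|.
So 4|y − 10| < ε exactly when |y − 10| < ε/4.
Choosing δ = ε/4 gives |(-4y + 13) + 27| = 4|y − 10| < ε whenever |y − 10| < δ.

δ = ε/4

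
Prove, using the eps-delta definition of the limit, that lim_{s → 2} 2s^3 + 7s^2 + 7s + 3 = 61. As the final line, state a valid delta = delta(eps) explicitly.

Let eps > 0. We want delta > 0 such that 0 < |s − 2| < delta implies |(2s^3 + 7s^2 + 7s + 3) − 61| < eps.
(2s^3 + 7s^2 + 7s + 3) − 61 = 2s^3 + 7s^2 + 7s - 58 = (s − 2)(2s^2 + 11s + 29).
So |(2s^3 + 7s^2 + 7s + 3) − 61| = |s − 2|·|2s^2 + 11s + 29|.
Assume first that |s − 2| < 2, so |s| < 4. Then |2s^2 + 11s + 29| ≤ 2·4^2 + 11·4 + 29 = 105.
Hence |(2s^3 + 7s^2 + 7s + 3) − 61| ≤ 105|s − 2| < eps provided |s − 2| < eps/105.
Take delta = min(2, eps/105). Then 0 < |s − 2| < delta gives both |s − 2| < 2 and |s − 2| < eps/105, so |(2s^3 + 7s^2 + 7s + 3) − 61| < eps.

delta = min(2, eps/105)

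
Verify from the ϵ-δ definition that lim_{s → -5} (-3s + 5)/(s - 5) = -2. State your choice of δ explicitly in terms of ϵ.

δ = min(5, 5ϵ)

Suppose ϵ > 0. We want δ > 0 with 0 < |s + 5| < δ ⇒ |(-3s + 5)/(s - 5) + 2| < ϵ.
Combining over a common denominator, (-3s + 5)/(s - 5) + 2 = [(-3s + 5)·(-10) − 20·(s - 5)] / [(-10)·(s - 5)] = 10(s + 5) / ((-10)(s - 5)).
So |(-3s + 5)/(s - 5) + 2| = 10|s + 5| / (10·|s − 5|).
Require δ ≤ 5, so |s − 5| ≥ |-10| − |s + 5| > 10 − 5 = 5.
Hence |(-3s + 5)/(s - 5) + 2| < 10|s + 5|/(10·5) = (1/5)|s + 5|, which is < ϵ once |s + 5| < 5ϵ.
Take δ = min(5, 5ϵ). Then 0 < |s + 5| < δ forces both bounds, so |(-3s + 5)/(s - 5) + 2| < ϵ.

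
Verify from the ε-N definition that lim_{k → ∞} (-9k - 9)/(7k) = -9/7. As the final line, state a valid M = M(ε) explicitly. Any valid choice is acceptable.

Fix ε > 0. For k ≥ 1, |(-9k - 9)/(7k) + 9/7| = |-63|/(7(7k)) = 63/(7(7k)).
Since 7k ≥ 7k for k ≥ 1, this is ≤ 63/(7·7k) = (9/7)/k.
So |(-9k - 9)/(7k) + 9/7| < ε whenever k > (9/7)/ε.
Take M = (9/7)/ε. If k > M then |(-9k - 9)/(7k) + 9/7| ≤ (9/7)/k < ε.

M = (9/7)/ε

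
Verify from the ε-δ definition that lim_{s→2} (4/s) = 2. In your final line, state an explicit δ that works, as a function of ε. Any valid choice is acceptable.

δ = min(1, (1/2)ε)

Suppose ε > 0. We seek δ > 0 such that 0 < |s − 2| < δ implies |4/s − 2| < ε.
|4/s − 2| = 4·|2 − s|/(2·|s|) = 4|s − 2|/(2|s|).
Restrict δ ≤ 1. Then |s − 2| < 1 gives |s| > 1, so 2|s| > 2.
Then |4/s − 2| < 4|s − 2|/2, which is < ε when |s − 2| < (1/2)ε.
Take δ = min(1, (1/2)ε). Then 0 < |s − 2| < δ gives both |s − 2| < 1 and |s − 2| < (1/2)ε, so |4/s − 2| < ε.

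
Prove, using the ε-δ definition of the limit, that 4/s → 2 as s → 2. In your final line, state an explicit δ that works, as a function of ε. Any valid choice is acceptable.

Fix ε > 0. We seek δ > 0 such that 0 < |s − 2| < δ implies |4/s − 2| < ε.
|4/s − 2| = 4·|2 − s|/(2·|s|) = 4|s − 2|/(2|s|).
Restrict δ ≤ 1. Then |s − 2| < 1 gives |s| > 1, so 2|s| > 2.
Then |4/s − 2| < 4|s − 2|/2, which is < ε when |s − 2| < (1/2)ε.
Take δ = min(1, (1/2)ε). Then 0 < |s − 2| < δ gives both |s − 2| < 1 and |s − 2| < (1/2)ε, so |4/s − 2| < ε.

δ = min(1, (1/2)ε)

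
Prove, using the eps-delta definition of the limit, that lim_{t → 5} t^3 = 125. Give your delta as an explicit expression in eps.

delta = min(1, eps/91)

Fix eps > 0. We seek delta > 0 with 0 < |t − 5| < delta ⇒ |t^3 − 125| < eps.
Factor: t^3 − 125 = (t − 5)(t^2 + 5t + 25), so |t^3 − 125| = |t − 5|·|t^2 + 5t + 25|.
Restrict delta ≤ 1. Then |t − 5| < 1 gives |t| < 6, so by the triangle inequality |t^2 + 5t + 25| ≤ 6^2 + 5·6 + 25 = 91.
Hence |t^3 − 125| ≤ 91|t − 5|, which is < eps once |t − 5| < eps/91.
Take delta = min(1, eps/91). If 0 < |t − 5| < delta then both bounds hold and |t^3 − 125| ≤ 91|t − 5| < 91·(eps/91) = eps.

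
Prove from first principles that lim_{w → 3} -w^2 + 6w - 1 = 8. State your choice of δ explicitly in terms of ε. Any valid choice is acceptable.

δ = min(1, ε/7)

Fix ε > 0. We want δ > 0 such that 0 < |w − 3| < δ implies |(-w^2 + 6w - 1) − 8| < ε.
(-w^2 + 6w - 1) − 8 = -w^2 + 6w - 9 = (w − 3)(-w + 3).
So |(-w^2 + 6w - 1) − 8| = |w − 3|·|-w + 3|.
Assume first that |w − 3| < 1, so |w| < 4. Then |-w + 3| ≤ 4 + 3 = 7.
Hence |(-w^2 + 6w - 1) − 8| ≤ 7|w − 3| < ε provided |w − 3| < ε/7.
Choosing δ = min(1, ε/7) ensures both conditions, hence |(-w^2 + 6w - 1) − 8| < ε.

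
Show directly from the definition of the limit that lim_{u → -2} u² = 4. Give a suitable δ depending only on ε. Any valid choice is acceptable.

Fix ε > 0. We seek δ > 0 with 0 < |u + 2| < δ ⇒ |u² − 4| < ε.
Factor: u² − 4 = (u + 2)(u - 2), so |u² − 4| = |u + 2|·|u - 2|.
Impose δ ≤ 2 so that |u| < 4; then |u - 2| ≤ 6.
Hence |u² − 4| ≤ 6|u + 2|, which is < ε once |u + 2| < ε/6.
Take δ = min(2, ε/6). If 0 < |u + 2| < δ then both bounds hold and |u² − 4| ≤ 6|u + 2| < 6·(ε/6) = ε.

δ = min(2, ε/6)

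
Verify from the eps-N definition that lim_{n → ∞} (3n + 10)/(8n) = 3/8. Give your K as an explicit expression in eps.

Let eps > 0. For n ≥ 1, |(3n + 10)/(8n) − (3/8)| = |80|/(8(8n)) = 80/(8(8n)).
Since 8n ≥ 8n for n ≥ 1, this is ≤ 80/(8·8n) = (5/4)/n.
So |(3n + 10)/(8n) − (3/8)| < eps whenever n > (5/4)/eps.
Take K = (5/4)/eps. If n > K then |(3n + 10)/(8n) − (3/8)| ≤ (5/4)/n < eps.

K = (5/4)/eps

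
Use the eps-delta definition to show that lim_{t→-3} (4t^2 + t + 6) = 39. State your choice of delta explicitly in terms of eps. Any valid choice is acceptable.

Let eps > 0 be given. We want delta > 0 such that 0 < |t + 3| < delta implies |(4t^2 + t + 6) − 39| < eps.
(4t^2 + t + 6) − 39 = 4t^2 + t - 33 = (t + 3)(4t - 11).
So |(4t^2 + t + 6) − 39| = |t + 3|·|4t - 11|.
Require delta ≤ 1. Then |t + 3| < 1 gives |t| < 4, and by the triangle inequality |4t - 11| ≤ 4·4 + 11 = 27.
Hence |(4t^2 + t + 6) − 39| ≤ 27|t + 3| < eps provided |t + 3| < eps/27.
Choosing delta = min(1, eps/27) ensures both conditions, hence |(4t^2 + t + 6) − 39| < eps.

delta = min(1, eps/27)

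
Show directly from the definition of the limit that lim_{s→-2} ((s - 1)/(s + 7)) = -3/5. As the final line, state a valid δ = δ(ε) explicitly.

δ = min(5/2, (25/16)ε)

Let ε > 0. We want δ > 0 with 0 < |s + 2| < δ ⇒ |(s - 1)/(s + 7) + 3/5| < ε.
Combining over a common denominator, (s - 1)/(s + 7) + 3/5 = [(s - 1)·5 − (-3)·(s + 7)] / [5·(s + 7)] = 8(s + 2) / (5(s + 7)).
So |(s - 1)/(s + 7) + 3/5| = 8|s + 2| / (5·|s + 7|).
Require δ ≤ 5/2, so |s + 7| ≥ |5| − |s + 2| > 5 − 5/2 = 5/2.
Hence |(s - 1)/(s + 7) + 3/5| < 8|s + 2|/(5·(5/2)) = (16/25)|s + 2|, which is < ε once |s + 2| < (25/16)ε.
Take δ = min(5/2, (25/16)ε). Then 0 < |s + 2| < δ forces both bounds, so |(s - 1)/(s + 7) + 3/5| < ε.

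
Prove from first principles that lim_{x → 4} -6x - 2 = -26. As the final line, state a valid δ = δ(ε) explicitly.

δ = ε/6

Let ε > 0 be given. We need δ > 0 so that 0 < |x − 4| < δ implies |(-6x - 2) + 26| < ε.
Since (-6x - 2) + 26 = -6(x − 4), we have |(-6x - 2) + 26| = 6|x − 4|.
Thus it suffices that |x − 4| < ε/6.
Choosing δ = ε/6 gives |(-6x - 2) + 26| = 6|x − 4| < ε whenever |x − 4| < δ.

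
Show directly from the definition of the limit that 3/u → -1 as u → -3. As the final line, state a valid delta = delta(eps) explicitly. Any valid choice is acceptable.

Let eps > 0. We seek delta > 0 such that 0 < |u + 3| < delta implies |3/u + 1| < eps.
|3/u + 1| = 3·|-3 − u|/(3·|u|) = 3|u + 3|/(3|u|).
Require delta ≤ 3/2 so that |u| > 3 − 3/2 = 3/2, hence 3|u| > 9/2.
Then |3/u + 1| < 3|u + 3|/(9/2), which is < eps when |u + 3| < (3/2)eps.
Take delta = min(3/2, (3/2)eps). Then 0 < |u + 3| < delta gives both |u + 3| < 3/2 and |u + 3| < (3/2)eps, so |3/u + 1| < eps.

delta = min(3/2, (3/2)eps)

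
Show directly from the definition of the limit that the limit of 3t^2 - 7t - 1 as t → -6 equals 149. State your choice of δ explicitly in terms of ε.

δ = min(1, ε/46)

Let ε > 0 be given. We want δ > 0 such that 0 < |t + 6| < δ implies |(3t^2 - 7t - 1) − 149| < ε.
(3t^2 - 7t - 1) − 149 = 3t^2 - 7t - 150 = (t + 6)(3t - 25).
So |(3t^2 - 7t - 1) − 149| = |t + 6|·|3t - 25|.
Assume first that |t + 6| < 1, so |t| < 7. Then |3t - 25| ≤ 3·7 + 25 = 46.
Hence |(3t^2 - 7t - 1) − 149| ≤ 46|t + 6| < ε provided |t + 6| < ε/46.
Take δ = min(1, ε/46). Then 0 < |t + 6| < δ gives both |t + 6| < 1 and |t + 6| < ε/46, so |(3t^2 - 7t - 1) − 149| < ε.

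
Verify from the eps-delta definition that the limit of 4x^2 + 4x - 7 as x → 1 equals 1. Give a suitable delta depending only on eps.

delta = min(1, eps/16)

Let eps > 0. We want delta > 0 such that 0 < |x − 1| < delta implies |(4x^2 + 4x - 7) − 1| < eps.
(4x^2 + 4x - 7) − 1 = 4x^2 + 4x - 8 = (x − 1)(4x + 8).
So |(4x^2 + 4x - 7) − 1| = |x − 1|·|4x + 8|.
Require delta ≤ 1. Then |x − 1| < 1 gives |x| < 2, and by the triangle inequality |4x + 8| ≤ 4·2 + 8 = 16.
Hence |(4x^2 + 4x - 7) − 1| ≤ 16|x − 1| < eps provided |x − 1| < eps/16.
Choosing delta = min(1, eps/16) ensures both conditions, hence |(4x^2 + 4x - 7) − 1| < eps.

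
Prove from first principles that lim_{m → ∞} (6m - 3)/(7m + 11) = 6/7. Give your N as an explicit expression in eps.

Suppose eps > 0. For m ≥ 1, |(6m - 3)/(7m + 11) − (6/7)| = |-87|/(7(7m + 11)) = 87/(7(7m + 11)).
Since 7m + 11 ≥ 7m for m ≥ 1, this is ≤ 87/(7·7m) = (87/49)/m.
So |(6m - 3)/(7m + 11) − (6/7)| < eps whenever m > (87/49)/eps.
Take N = (87/49)/eps. If m > N then |(6m - 3)/(7m + 11) − (6/7)| ≤ (87/49)/m < eps.

N = (87/49)/eps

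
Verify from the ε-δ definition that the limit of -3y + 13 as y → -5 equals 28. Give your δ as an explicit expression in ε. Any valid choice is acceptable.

δ = ε/3

Let ε > 0. We need δ > 0 so that 0 < |y + 5| < δ implies |(-3y + 13) − 28| < ε.
Since (-3y + 13) − 28 = -3(y + 5), we have |(-3y + 13) − 28| = 3|y + 5|.
Thus it suffices that |y + 5| < ε/3.
Take δ = ε/3. If 0 < |y + 5| < δ then |(-3y + 13) − 28| = 3|y + 5| < 3·(ε/3) = ε.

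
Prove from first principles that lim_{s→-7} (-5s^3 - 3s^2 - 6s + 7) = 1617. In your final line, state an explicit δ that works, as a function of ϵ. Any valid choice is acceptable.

δ = min(1, ϵ/806)

Suppose ϵ > 0. We want δ > 0 such that 0 < |s + 7| < δ implies |(-5s^3 - 3s^2 - 6s + 7) − 1617| < ϵ.
(-5s^3 - 3s^2 - 6s + 7) − 1617 = -5s^3 - 3s^2 - 6s - 1610 = (s + 7)(-5s^2 + 32s - 230).
So |(-5s^3 - 3s^2 - 6s + 7) − 1617| = |s + 7|·|-5s^2 + 32s - 230|.
Assume first that |s + 7| < 1, so |s| < 8. Then |-5s^2 + 32s - 230| ≤ 5·8^2 + 32·8 + 230 = 806.
Hence |(-5s^3 - 3s^2 - 6s + 7) − 1617| ≤ 806|s + 7| < ϵ provided |s + 7| < ϵ/806.
Choosing δ = min(1, ϵ/806) ensures both conditions, hence |(-5s^3 - 3s^2 - 6s + 7) − 1617| < ϵ.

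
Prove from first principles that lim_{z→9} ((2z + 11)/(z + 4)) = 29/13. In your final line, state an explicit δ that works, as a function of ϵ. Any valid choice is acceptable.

δ = min(13/2, (169/6)ϵ)

Let ϵ > 0. We want δ > 0 with 0 < |z − 9| < δ ⇒ |(2z + 11)/(z + 4) − (29/13)| < ϵ.
Combining over a common denominator, (2z + 11)/(z + 4) − (29/13) = [(2z + 11)·13 − 29·(z + 4)] / [13·(z + 4)] = -3(z − 9) / (13(z + 4)).
So |(2z + 11)/(z + 4) − (29/13)| = 3|z − 9| / (13·|z + 4|).
Restrict δ ≤ 13/2. Then |z − 9| < 13/2 gives |z + 4| = |(z − 9) + 13| ≥ 13 − 13/2 = 13/2.
Hence |(2z + 11)/(z + 4) − (29/13)| < 3|z − 9|/(13·(13/2)) = (6/169)|z − 9|, which is < ϵ once |z − 9| < (169/6)ϵ.
Take δ = min(13/2, (169/6)ϵ). Then 0 < |z − 9| < δ forces both bounds, so |(2z + 11)/(z + 4) − (29/13)| < ϵ.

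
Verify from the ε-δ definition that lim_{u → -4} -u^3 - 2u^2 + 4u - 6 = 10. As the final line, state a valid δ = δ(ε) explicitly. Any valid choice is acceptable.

Suppose ε > 0. We want δ > 0 such that 0 < |u + 4| < δ implies |(-u^3 - 2u^2 + 4u - 6) − 10| < ε.
(-u^3 - 2u^2 + 4u - 6) − 10 = -u^3 - 2u^2 + 4u - 16 = (u + 4)(-u^2 + 2u - 4).
So |(-u^3 - 2u^2 + 4u - 6) − 10| = |u + 4|·|-u^2 + 2u - 4|.
Assume first that |u + 4| < 1, so |u| < 5. Then |-u^2 + 2u - 4| ≤ 5^2 + 2·5 + 4 = 39.
Hence |(-u^3 - 2u^2 + 4u - 6) − 10| ≤ 39|u + 4| < ε provided |u + 4| < ε/39.
Choosing δ = min(1, ε/39) ensures both conditions, hence |(-u^3 - 2u^2 + 4u - 6) − 10| < ε.

δ = min(1, ε/39)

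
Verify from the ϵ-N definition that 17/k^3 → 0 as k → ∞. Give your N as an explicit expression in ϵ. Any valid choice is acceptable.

Let ϵ > 0. For k ≥ 1, |17/k^3 − 0| = 17/k^3.
17/k^3 < ϵ ⇔ k^3 > 17/ϵ ⇔ k > (17/ϵ)^{1/3}.
Take N = (17/ϵ)^{1/3}. Then k > N implies 17/k^3 < ϵ.

N = (17/ϵ)^{1/3}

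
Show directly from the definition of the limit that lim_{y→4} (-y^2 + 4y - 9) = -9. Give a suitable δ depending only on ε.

Let ε > 0 be given. We want δ > 0 such that 0 < |y − 4| < δ implies |(-y^2 + 4y - 9) + 9| < ε.
(-y^2 + 4y - 9) + 9 = -y^2 + 4y = (y − 4)(-y).
So |(-y^2 + 4y - 9) + 9| = |y − 4|·|-y|.
Require δ ≤ 2. Then |y − 4| < 2 gives |y| < 6, and by the triangle inequality |-y| ≤ 6 = 6.
Hence |(-y^2 + 4y - 9) + 9| ≤ 6|y − 4| < ε provided |y − 4| < ε/6.
Take δ = min(2, ε/6). Then 0 < |y − 4| < δ gives both |y − 4| < 2 and |y − 4| < ε/6, so |(-y^2 + 4y - 9) + 9| < ε.

δ = min(2, ε/6)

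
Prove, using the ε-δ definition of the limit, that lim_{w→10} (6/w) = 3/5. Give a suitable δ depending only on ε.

δ = min(5, (25/3)ε)

Fix ε > 0. We seek δ > 0 such that 0 < |w − 10| < δ implies |6/w − (3/5)| < ε.
|6/w − (3/5)| = 6·|10 − w|/(10·|w|) = 6|w − 10|/(10|w|).
Restrict δ ≤ 5. Then |w − 10| < 5 gives |w| > 5, so 10|w| > 50.
Then |6/w − (3/5)| < 6|w − 10|/50, which is < ε when |w − 10| < (25/3)ε.
Take δ = min(5, (25/3)ε). Then 0 < |w − 10| < δ gives both |w − 10| < 5 and |w − 10| < (25/3)ε, so |6/w − (3/5)| < ε.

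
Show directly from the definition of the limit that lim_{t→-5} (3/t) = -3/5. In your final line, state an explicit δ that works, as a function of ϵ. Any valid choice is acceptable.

δ = min(5/2, (25/6)ϵ)

Fix ϵ > 0. We seek δ > 0 such that 0 < |t + 5| < δ implies |3/t + 3/5| < ϵ.
|3/t + 3/5| = 3·|-5 − t|/(5·|t|) = 3|t + 5|/(5|t|).
Require δ ≤ 5/2 so that |t| > 5 − 5/2 = 5/2, hence 5|t| > 25/2.
Then |3/t + 3/5| < 3|t + 5|/(25/2), which is < ϵ when |t + 5| < (25/6)ϵ.
Take δ = min(5/2, (25/6)ϵ). Then 0 < |t + 5| < δ gives both |t + 5| < 5/2 and |t + 5| < (25/6)ϵ, so |3/t + 3/5| < ϵ.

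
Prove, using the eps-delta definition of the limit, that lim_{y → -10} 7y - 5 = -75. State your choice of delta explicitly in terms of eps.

delta = eps/7

Let eps > 0. We need delta > 0 so that 0 < |y + 10| < delta implies |(7y - 5) + 75| < eps.
Since (7y - 5) + 75 = 7(y + 10), we have |(7y - 5) + 75| = 7|y + 10|.
Thus it suffices that |y + 10| < eps/7.
Choosing delta = eps/7 gives |(7y - 5) + 75| = 7|y + 10| < eps whenever |y + 10| < delta.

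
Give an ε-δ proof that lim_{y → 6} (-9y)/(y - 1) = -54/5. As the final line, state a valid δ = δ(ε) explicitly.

δ = min(5/2, (25/18)ε)

Suppose ε > 0. We want δ > 0 with 0 < |y − 6| < δ ⇒ |(-9y)/(y - 1) + 54/5| < ε.
Combining over a common denominator, (-9y)/(y - 1) + 54/5 = [(-9y)·5 − (-54)·(y - 1)] / [5·(y - 1)] = 9(y − 6) / (5(y - 1)).
So |(-9y)/(y - 1) + 54/5| = 9|y − 6| / (5·|y − 1|).
Require δ ≤ 5/2, so |y − 1| ≥ |5| − |y − 6| > 5 − 5/2 = 5/2.
Hence |(-9y)/(y - 1) + 54/5| < 9|y − 6|/(5·(5/2)) = (18/25)|y − 6|, which is < ε once |y − 6| < (25/18)ε.
Take δ = min(5/2, (25/18)ε). Then 0 < |y − 6| < δ forces both bounds, so |(-9y)/(y - 1) + 54/5| < ε.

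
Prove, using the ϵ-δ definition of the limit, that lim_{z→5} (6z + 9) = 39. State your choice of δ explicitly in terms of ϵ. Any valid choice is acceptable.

δ = ϵ/6

Let ϵ > 0 be given. We need δ > 0 so that 0 < |z − 5| < δ implies |(6z + 9) − 39| < ϵ.
Since (6z + 9) − 39 = 6(z − 5), we have |(6z + 9) − 39| = 6|z − 5|.
So 6|z − 5| < ϵ exactly when |z − 5| < ϵ/6.
Take δ = ϵ/6. If 0 < |z − 5| < δ then |(6z + 9) − 39| = 6|z − 5| < 6·(ϵ/6) = ϵ.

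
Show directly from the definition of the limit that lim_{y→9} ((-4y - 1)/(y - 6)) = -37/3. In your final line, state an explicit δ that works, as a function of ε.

δ = min(3/2, (9/50)ε)

Suppose ε > 0. We want δ > 0 with 0 < |y − 9| < δ ⇒ |(-4y - 1)/(y - 6) + 37/3| < ε.
Combining over a common denominator, (-4y - 1)/(y - 6) + 37/3 = [(-4y - 1)·3 − (-37)·(y - 6)] / [3·(y - 6)] = 25(y − 9) / (3(y - 6)).
So |(-4y - 1)/(y - 6) + 37/3| = 25|y − 9| / (3·|y − 6|).
Require δ ≤ 3/2, so |y − 6| ≥ |3| − |y − 9| > 3 − 3/2 = 3/2.
Hence |(-4y - 1)/(y - 6) + 37/3| < 25|y − 9|/(3·(3/2)) = (50/9)|y − 9|, which is < ε once |y − 9| < (9/50)ε.
Take δ = min(3/2, (9/50)ε). Then 0 < |y − 9| < δ forces both bounds, so |(-4y - 1)/(y - 6) + 37/3| < ε.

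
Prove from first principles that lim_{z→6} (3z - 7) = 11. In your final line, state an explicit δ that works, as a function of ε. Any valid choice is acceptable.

Fix ε > 0. We need δ > 0 so that 0 < |z − 6| < δ implies |(3z - 7) − 11| < ε.
Since (3z - 7) − 11 = 3(z − 6), we have |(3z - 7) − 11| = 3|z − 6|.
So 3|z − 6| < ε exactly when |z − 6| < ε/3.
Choosing δ = ε/3 gives |(3z - 7) − 11| = 3|z − 6| < ε whenever |z − 6| < δ.

δ = ε/3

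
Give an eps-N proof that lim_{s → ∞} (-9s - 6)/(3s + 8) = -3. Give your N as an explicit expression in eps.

N = 6/eps

Fix eps > 0. We seek N > 0 such that s > N implies |(-9s - 6)/(3s + 8) + 3| < eps.
(-9s - 6)/(3s + 8) + 3 = (3(-9s - 6) − (-9)(3s + 8)) / (3(3s + 8)) = 54/(3(3s + 8)).
For s > 0 we have 3s + 8 > 3s, so |(-9s - 6)/(3s + 8) + 3| = 54/(3(3s + 8)) < 54/(3·3s) = 6/s.
Thus |(-9s - 6)/(3s + 8) + 3| < eps whenever s > 6/eps.
Take N = 6/eps. If s > N then |(-9s - 6)/(3s + 8) + 3| < 6/s < eps.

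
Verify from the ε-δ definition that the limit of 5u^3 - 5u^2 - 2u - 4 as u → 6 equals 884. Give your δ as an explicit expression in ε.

δ = min(1, ε/568)

Suppose ε > 0. We want δ > 0 such that 0 < |u − 6| < δ implies |(5u^3 - 5u^2 - 2u - 4) − 884| < ε.
(5u^3 - 5u^2 - 2u - 4) − 884 = 5u^3 - 5u^2 - 2u - 888 = (u − 6)(5u^2 + 25u + 148).
So |(5u^3 - 5u^2 - 2u - 4) − 884| = |u − 6|·|5u^2 + 25u + 148|.
Require δ ≤ 1. Then |u − 6| < 1 gives |u| < 7, and by the triangle inequality |5u^2 + 25u + 148| ≤ 5·7^2 + 25·7 + 148 = 568.
Hence |(5u^3 - 5u^2 - 2u - 4) − 884| ≤ 568|u − 6| < ε provided |u − 6| < ε/568.
Take δ = min(1, ε/568). Then 0 < |u − 6| < δ gives both |u − 6| < 1 and |u − 6| < ε/568, so |(5u^3 - 5u^2 - 2u - 4) − 884| < ε.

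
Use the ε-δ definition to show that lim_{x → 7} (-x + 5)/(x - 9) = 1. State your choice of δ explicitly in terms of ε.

δ = min(1, (1/2)ε)

Let ε > 0 be given. We want δ > 0 with 0 < |x − 7| < δ ⇒ |(-x + 5)/(x - 9) − 1| < ε.
Combining over a common denominator, (-x + 5)/(x - 9) − 1 = [(-x + 5)·(-2) − (-2)·(x - 9)] / [(-2)·(x - 9)] = 4(x − 7) / ((-2)(x - 9)).
So |(-x + 5)/(x - 9) − 1| = 4|x − 7| / (2·|x − 9|).
Restrict δ ≤ 1. Then |x − 7| < 1 gives |x − 9| = |(x − 7) + (-2)| ≥ 2 − 1 = 1.
Hence |(-x + 5)/(x - 9) − 1| < 4|x − 7|/(2·1) = 2|x − 7|, which is < ε once |x − 7| < (1/2)ε.
Take δ = min(1, (1/2)ε). Then 0 < |x − 7| < δ forces both bounds, so |(-x + 5)/(x - 9) − 1| < ε.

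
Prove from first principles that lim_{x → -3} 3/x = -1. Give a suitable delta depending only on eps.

Suppose eps > 0. We seek delta > 0 such that 0 < |x + 3| < delta implies |3/x + 1| < eps.
|3/x + 1| = 3·|-3 − x|/(3·|x|) = 3|x + 3|/(3|x|).
Require delta ≤ 3/2 so that |x| > 3 − 3/2 = 3/2, hence 3|x| > 9/2.
Then |3/x + 1| < 3|x + 3|/(9/2), which is < eps when |x + 3| < (3/2)eps.
Take delta = min(3/2, (3/2)eps). Then 0 < |x + 3| < delta gives both |x + 3| < 3/2 and |x + 3| < (3/2)eps, so |3/x + 1| < eps.

delta = min(3/2, (3/2)eps)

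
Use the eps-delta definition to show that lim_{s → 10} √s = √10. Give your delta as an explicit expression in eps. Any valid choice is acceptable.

Let eps > 0. We want delta > 0 such that 0 < |s − 10| < delta implies |√s − √10| < eps.
Rationalise: √s − √10 = (s − 10)/(√s + √10), so |√s − √10| = |s − 10|/(√s + √10).
Restrict delta ≤ 10 so that |s − 10| < 10 forces s > 0, and then √s + √10 > √10.
Hence |√s − √10| < |s − 10|/√10, which is < eps once |s − 10| < √10·eps.
Take delta = min(10, √10·eps). If 0 < |s − 10| < delta then s > 0 and |√s − √10| < |s − 10|/√10 < eps.

delta = min(10, √10·eps)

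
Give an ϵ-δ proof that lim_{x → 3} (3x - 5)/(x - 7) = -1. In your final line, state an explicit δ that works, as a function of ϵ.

Suppose ϵ > 0. We want δ > 0 with 0 < |x − 3| < δ ⇒ |(3x - 5)/(x - 7) + 1| < ϵ.
Combining over a common denominator, (3x - 5)/(x - 7) + 1 = [(3x - 5)·(-4) − 4·(x - 7)] / [(-4)·(x - 7)] = -16(x − 3) / ((-4)(x - 7)).
So |(3x - 5)/(x - 7) + 1| = 16|x − 3| / (4·|x − 7|).
Require δ ≤ 2, so |x − 7| ≥ |-4| − |x − 3| > 4 − 2 = 2.
Hence |(3x - 5)/(x - 7) + 1| < 16|x − 3|/(4·2) = 2|x − 3|, which is < ϵ once |x − 3| < (1/2)ϵ.
Take δ = min(2, (1/2)ϵ). Then 0 < |x − 3| < δ forces both bounds, so |(3x - 5)/(x - 7) + 1| < ϵ.

δ = min(2, (1/2)ϵ)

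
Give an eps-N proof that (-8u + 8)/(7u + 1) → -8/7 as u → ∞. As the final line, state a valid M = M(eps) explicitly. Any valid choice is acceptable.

M = (64/49)/eps

Let eps > 0. We seek M > 0 such that u > M implies |(-8u + 8)/(7u + 1) + 8/7| < eps.
(-8u + 8)/(7u + 1) + 8/7 = (7(-8u + 8) − (-8)(7u + 1)) / (7(7u + 1)) = 64/(7(7u + 1)).
For u > 0 we have 7u + 1 > 7u, so |(-8u + 8)/(7u + 1) + 8/7| = 64/(7(7u + 1)) < 64/(7·7u) = (64/49)/u.
Thus |(-8u + 8)/(7u + 1) + 8/7| < eps whenever u > (64/49)/eps.
Take M = (64/49)/eps. If u > M then |(-8u + 8)/(7u + 1) + 8/7| < (64/49)/u < eps.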